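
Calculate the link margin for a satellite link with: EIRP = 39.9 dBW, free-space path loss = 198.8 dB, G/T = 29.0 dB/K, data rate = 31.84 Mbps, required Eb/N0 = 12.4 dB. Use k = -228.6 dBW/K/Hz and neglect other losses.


C/N0 = EIRP - FSPL + G/T - k = 39.9 - 198.8 + 29.0 - (-228.6)
C/N0 = 98.7000 dB-Hz
R_b = 31.84 Mbps = 3.184e+07 bps -> 10*log10(R_b) = 75.0297 dB-Hz
Eb/N0 = C/N0 - 10*log10(R_b) = 98.7000 - 75.0297 = 23.6703 dB
Margin = Eb/N0 - Eb/N0_req = 23.6703 - 12.4 = 11.2703 dB (link closes)

11.2703 dB


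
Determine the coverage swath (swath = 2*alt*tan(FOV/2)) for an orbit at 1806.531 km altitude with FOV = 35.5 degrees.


FOV = 35.5 deg = 0.6195919 rad
swath = 2 * alt * tan(FOV/2) = 2 * 1806.531 * tan(0.3097959)
swath = 2 * 1806.531 * 0.3201025
swath = 1156.5503 km

1156.5503 km


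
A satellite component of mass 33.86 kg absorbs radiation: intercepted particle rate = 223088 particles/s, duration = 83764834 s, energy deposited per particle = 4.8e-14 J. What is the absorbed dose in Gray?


Total energy deposited = rate * time * E_per
  = 223088 * 83764834 * 4.8e-14 = 0.8969726 J
Dose = E_total / mass = 0.8969726 / 33.86
Dose = 0.02649063 Gy

0.0265 Gy


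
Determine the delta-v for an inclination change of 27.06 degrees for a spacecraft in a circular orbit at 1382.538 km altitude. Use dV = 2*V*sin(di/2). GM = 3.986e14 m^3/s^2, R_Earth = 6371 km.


r = 7753.5380 km = 7.753538e+06 m
V = sqrt(mu/r) = 7169.9923 m/s
di = 27.06 deg = 0.4722861 rad
dV = 2*V*sin(di/2) = 2*7169.9923*sin(0.236143)
dV = 3354.9034 m/s = 3.3549 km/s

3.3549 km/s


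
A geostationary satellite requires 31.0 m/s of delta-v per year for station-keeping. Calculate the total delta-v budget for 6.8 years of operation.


dV = rate * years = 31.0 * 6.8
dV = 210.8000 m/s

210.8000 m/s


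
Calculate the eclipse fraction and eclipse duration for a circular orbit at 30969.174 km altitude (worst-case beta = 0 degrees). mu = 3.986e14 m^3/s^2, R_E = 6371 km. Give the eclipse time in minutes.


r = 37340.1740 km
T = 1196.8080 min
Eclipse fraction = arcsin(R_E/r)/pi = arcsin(6371.0000/37340.1740)/pi
= arcsin(0.1706205)/pi = 0.05457722
Eclipse duration = 0.05457722 * 1196.8080 = 65.3185 min

65.3185 minutes


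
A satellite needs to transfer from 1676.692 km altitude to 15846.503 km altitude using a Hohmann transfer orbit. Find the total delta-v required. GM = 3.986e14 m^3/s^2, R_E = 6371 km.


r1 = 8047.6920 km = 8.047692e+06 m
r2 = 22217.5030 km = 2.2217503e+07 m
dv1 = sqrt(mu/r1)*(sqrt(2*r2/(r1+r2)) - 1) = 1489.8058 m/s
dv2 = sqrt(mu/r2)*(1 - sqrt(2*r1/(r1+r2))) = 1146.7870 m/s
total dv = |dv1| + |dv2| = 1489.8058 + 1146.7870 = 2636.5928 m/s = 2.6366 km/s

2.6366 km/s


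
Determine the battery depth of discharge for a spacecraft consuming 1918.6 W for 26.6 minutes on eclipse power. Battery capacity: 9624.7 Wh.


E_used = P * t / 60 = 1918.6 * 26.6 / 60 = 850.5793 Wh
DOD = E_used / E_total * 100 = 850.5793 / 9624.7 * 100
DOD = 8.8375 %

8.8375 %


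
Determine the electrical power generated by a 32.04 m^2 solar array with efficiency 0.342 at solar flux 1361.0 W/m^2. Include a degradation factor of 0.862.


P = area * eta * S * degradation
P = 32.04 * 0.342 * 1361.0 * 0.862
P = 12855.3529 W

12855.3529 W


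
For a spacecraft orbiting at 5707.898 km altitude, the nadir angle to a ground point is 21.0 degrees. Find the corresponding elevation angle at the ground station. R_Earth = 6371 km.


r = R_E + alt = 12078.8980 km
Law of sines in the satellite / Earth-center / ground-point triangle:
  sin(nadir)/R_E = sin(90 + el)/r  =>  cos(el) = (r/R_E)*sin(nadir)
cos(el) = (12078.8980 / 6371.0000) * sin(21.0 deg) = 0.6794365
el = arccos(0.6794365) = 47.2004 deg
(Earth-central angle = 90 - nadir - el = 21.7996 deg)

47.2004 degrees


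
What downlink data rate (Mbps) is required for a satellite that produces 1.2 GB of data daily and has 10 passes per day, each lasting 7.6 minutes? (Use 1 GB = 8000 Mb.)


total contact time = 10 * 7.6 * 60 = 4560.0000 s
data = 1.2 GB = 9600.0000 Mb
rate = 9600.0000 / 4560.0000 = 2.1053 Mbps

2.1053 Mbps


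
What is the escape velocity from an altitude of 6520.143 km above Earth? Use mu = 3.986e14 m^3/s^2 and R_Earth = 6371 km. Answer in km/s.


r = 6371.0 + 6520.143 = 12891.1430 km = 1.2891143e+07 m
v_esc = sqrt(2*mu/r) = sqrt(2*3.986e14 / 1.2891143e+07)
v_esc = 7863.8991 m/s = 7.8639 km/s

7.8639 km/s


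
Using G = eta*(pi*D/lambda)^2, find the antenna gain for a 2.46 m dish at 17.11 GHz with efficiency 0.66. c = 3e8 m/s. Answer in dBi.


lambda = c/f = 3e8 / 1.711e+10 = 0.01753361 m
G = eta*(pi*D/lambda)^2 = 0.66*(pi*2.46/0.01753361)^2
G = 128224.6153 (linear)
G = 10*log10(128224.6153) = 51.0797 dBi

51.0797 dBi


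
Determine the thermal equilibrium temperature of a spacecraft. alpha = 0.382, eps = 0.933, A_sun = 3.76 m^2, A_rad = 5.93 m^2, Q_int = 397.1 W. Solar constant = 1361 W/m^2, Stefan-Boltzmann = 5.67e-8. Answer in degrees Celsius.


Numerator = alpha*S*A_sun + Q_int = 0.382*1361*3.76 + 397.1 = 2351.9315 W
Denominator = eps*sigma*A_rad = 0.933*5.67e-8*5.93 = 3.1370352e-07 W/K^4
T^4 = 7.4973067e+09 K^4
T = 294.2567 K = 21.1067 C

21.1067 degrees Celsius


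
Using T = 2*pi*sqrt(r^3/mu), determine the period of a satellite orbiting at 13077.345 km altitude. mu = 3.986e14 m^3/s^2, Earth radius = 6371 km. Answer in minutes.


r = 19448.3450 km = 1.9448345e+07 m
T = 2*pi*sqrt(r^3/mu) = 2*pi*sqrt(7.3561055e+21 / 3.986e14)
T = 26992.0081 s = 449.8668 min

449.8668 minutes


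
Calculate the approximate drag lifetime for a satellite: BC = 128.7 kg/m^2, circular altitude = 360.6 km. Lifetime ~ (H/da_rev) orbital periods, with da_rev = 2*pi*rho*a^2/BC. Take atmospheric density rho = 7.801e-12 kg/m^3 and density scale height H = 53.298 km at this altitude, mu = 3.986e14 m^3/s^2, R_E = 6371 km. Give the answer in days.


a = R_E + alt = 6731.6000 km = 6.7316e+06 m
da_rev = 2*pi*rho*a^2/BC = 2*pi*7.801e-12*(6.7316e+06)^2/128.7 = 17.257910 m per revolution
N = H/da_rev = 53298.0000 m / 17.257910 m = 3088.3230 revolutions
P = 2*pi*sqrt(a^3/mu) = 5496.5309 s
lifetime = N*P = 3088.3230 * 5496.5309 = 1.6975063e+07 s = 196.4706 days

196.4706 days


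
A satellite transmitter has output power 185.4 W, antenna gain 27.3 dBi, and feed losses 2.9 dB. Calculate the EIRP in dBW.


Pt = 185.4 W = 22.6811 dBW
EIRP = Pt_dBW + Gt - losses = 22.6811 + 27.3 - 2.9 = 47.0811 dBW

47.0811 dBW


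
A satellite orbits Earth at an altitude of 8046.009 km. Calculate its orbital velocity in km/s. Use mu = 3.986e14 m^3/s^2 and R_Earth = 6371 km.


r = R_E + alt = 6371.0 + 8046.009 = 14417.0090 km = 1.4417009e+07 m
v = sqrt(mu/r) = sqrt(3.986e14 / 1.4417009e+07) = 5258.1269 m/s = 5.2581 km/s

5.2581 km/s


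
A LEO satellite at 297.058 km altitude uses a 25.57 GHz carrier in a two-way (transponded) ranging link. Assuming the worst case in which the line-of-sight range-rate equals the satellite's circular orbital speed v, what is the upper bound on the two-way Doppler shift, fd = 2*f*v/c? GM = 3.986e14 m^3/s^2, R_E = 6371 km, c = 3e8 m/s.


r = 6.668058e+06 m
v = sqrt(mu/r) = 7731.5926 m/s (worst-case radial velocity)
f = 25.57 GHz = 2.557e+10 Hz
fd = 2*f*v/c = 2*2.557e+10*7731.5926/3.0e+08
fd = 1.3179788e+06 Hz

1.3180e+06 Hz


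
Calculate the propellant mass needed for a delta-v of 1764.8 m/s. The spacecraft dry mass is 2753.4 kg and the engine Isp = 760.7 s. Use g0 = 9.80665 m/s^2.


ve = Isp * g0 = 760.7 * 9.80665 = 7459.918655 m/s
mass ratio = exp(dv/ve) = exp(1764.8/7459.918655) = 1.26689743
m_prop = m_dry * (mr - 1) = 2753.4 * (1.26689743 - 1)
m_prop = 734.8754 kg

734.8754 kg


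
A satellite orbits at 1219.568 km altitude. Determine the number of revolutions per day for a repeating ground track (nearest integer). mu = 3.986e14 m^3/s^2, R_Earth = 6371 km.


r = 7.590568e+06 m
T = 2*pi*sqrt(r^3/mu) = 6581.4659 s = 109.6911 min
revs/day = 1440 / 109.6911 = 13.1278
Rounded: 13 revolutions per day

13 revolutions per day


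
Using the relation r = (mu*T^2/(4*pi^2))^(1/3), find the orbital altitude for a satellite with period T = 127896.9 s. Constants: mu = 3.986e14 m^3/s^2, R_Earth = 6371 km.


T = 127896.9 s
r = (mu*T^2/(4*pi^2))^(1/3) = (3.986e14 * 127896.9^2 / (4*pi^2))^(1/3)
r = 5.4865482e+07 m = 54865.4819 km
alt = r - R_E = 54865.4819 - 6371 = 48494.4819 km

48494.4819 km


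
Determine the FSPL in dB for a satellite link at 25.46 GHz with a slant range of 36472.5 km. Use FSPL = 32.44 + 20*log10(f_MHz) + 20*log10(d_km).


f = 25.46 GHz = 25460.0000 MHz
d = 36472.5 km
FSPL = 32.44 + 20*log10(25460.0000) + 20*log10(36472.5)
FSPL = 32.44 + 88.1172 + 91.2393
FSPL = 211.7965 dB

211.7965 dB


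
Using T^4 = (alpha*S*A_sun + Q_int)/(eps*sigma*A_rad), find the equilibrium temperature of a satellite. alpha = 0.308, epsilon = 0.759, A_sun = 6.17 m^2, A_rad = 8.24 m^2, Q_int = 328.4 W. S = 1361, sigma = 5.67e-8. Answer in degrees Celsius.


Numerator = alpha*S*A_sun + Q_int = 0.308*1361*6.17 + 328.4 = 2914.7900 W
Denominator = eps*sigma*A_rad = 0.759*5.67e-8*8.24 = 3.5461087e-07 W/K^4
T^4 = 8.2196858e+09 K^4
T = 301.1021 K = 27.9521 C

27.9521 degrees Celsius


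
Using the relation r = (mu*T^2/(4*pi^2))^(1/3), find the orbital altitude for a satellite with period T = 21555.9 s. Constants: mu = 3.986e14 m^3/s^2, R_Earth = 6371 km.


T = 21555.9 s
r = (mu*T^2/(4*pi^2))^(1/3) = (3.986e14 * 21555.9^2 / (4*pi^2))^(1/3)
r = 1.6740559e+07 m = 16740.5591 km
alt = r - R_E = 16740.5591 - 6371 = 10369.5591 km

10369.5591 km


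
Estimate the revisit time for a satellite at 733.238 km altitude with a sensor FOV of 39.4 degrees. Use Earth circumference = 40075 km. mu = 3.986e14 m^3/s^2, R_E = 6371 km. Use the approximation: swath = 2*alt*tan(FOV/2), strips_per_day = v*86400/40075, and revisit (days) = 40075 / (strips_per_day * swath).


swath = 2*733.238*tan(0.3438299) = 525.0744 km
v = sqrt(mu/r) = 7490.4843 m/s = 7.4905 km/s
strips/day = v*86400/40075 = 7.4905*86400/40075 = 16.1492
coverage/day = strips * swath = 16.1492 * 525.0744 = 8479.5142 km
revisit = 40075 / 8479.5142 = 4.7261 days

4.7261 days


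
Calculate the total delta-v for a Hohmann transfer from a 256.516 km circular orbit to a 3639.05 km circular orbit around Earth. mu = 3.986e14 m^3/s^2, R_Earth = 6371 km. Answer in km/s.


r1 = 6627.5160 km = 6.627516e+06 m
r2 = 10010.0500 km = 1.001005e+07 m
dv1 = sqrt(mu/r1)*(sqrt(2*r2/(r1+r2)) - 1) = 751.8944 m/s
dv2 = sqrt(mu/r2)*(1 - sqrt(2*r1/(r1+r2))) = 677.8747 m/s
total dv = |dv1| + |dv2| = 751.8944 + 677.8747 = 1429.7691 m/s = 1.4298 km/s

1.4298 km/s


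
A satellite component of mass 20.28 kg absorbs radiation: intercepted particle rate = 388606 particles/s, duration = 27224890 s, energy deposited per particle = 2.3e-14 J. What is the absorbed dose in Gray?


Total energy deposited = rate * time * E_per
  = 388606 * 27224890 * 2.3e-14 = 0.2433344 J
Dose = E_total / mass = 0.2433344 / 20.28
Dose = 0.01199874 Gy

0.0120 Gy


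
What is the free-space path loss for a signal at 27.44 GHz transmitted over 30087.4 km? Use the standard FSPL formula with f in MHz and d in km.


f = 27.44 GHz = 27440.0000 MHz
d = 30087.4 km
FSPL = 32.44 + 20*log10(27440.0000) + 20*log10(30087.4)
FSPL = 32.44 + 88.7677 + 89.5677
FSPL = 210.7754 dB

210.7754 dB


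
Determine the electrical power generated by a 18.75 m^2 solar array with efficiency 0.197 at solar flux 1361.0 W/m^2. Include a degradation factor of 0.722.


P = area * eta * S * degradation
P = 18.75 * 0.197 * 1361.0 * 0.722
P = 3629.6339 W

3629.6339 W


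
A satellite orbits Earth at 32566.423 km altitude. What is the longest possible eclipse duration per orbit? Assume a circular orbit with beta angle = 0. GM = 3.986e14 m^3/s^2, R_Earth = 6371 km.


r = 38937.4230 km
T = 1274.4147 min
Eclipse fraction = arcsin(R_E/r)/pi = arcsin(6371.0000/38937.4230)/pi
= arcsin(0.1636215)/pi = 0.05231758
Eclipse duration = 0.05231758 * 1274.4147 = 66.6743 min

66.6743 minutes


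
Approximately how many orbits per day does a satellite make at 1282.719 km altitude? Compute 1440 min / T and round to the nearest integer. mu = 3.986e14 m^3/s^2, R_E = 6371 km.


r = 7.653719e+06 m
T = 2*pi*sqrt(r^3/mu) = 6663.7699 s = 111.0628 min
revs/day = 1440 / 111.0628 = 12.9656
Rounded: 13 revolutions per day

13 revolutions per day


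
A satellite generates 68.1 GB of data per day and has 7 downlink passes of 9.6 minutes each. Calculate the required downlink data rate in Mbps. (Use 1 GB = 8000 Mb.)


total contact time = 7 * 9.6 * 60 = 4032.0000 s
data = 68.1 GB = 544800.0000 Mb
rate = 544800.0000 / 4032.0000 = 135.1190 Mbps

135.1190 Mbps


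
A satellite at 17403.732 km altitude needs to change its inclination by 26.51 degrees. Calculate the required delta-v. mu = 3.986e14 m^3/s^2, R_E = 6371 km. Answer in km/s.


r = 23774.7320 km = 2.3774732e+07 m
V = sqrt(mu/r) = 4094.5939 m/s
di = 26.51 deg = 0.4626868 rad
dV = 2*V*sin(di/2) = 2*4094.5939*sin(0.2313434)
dV = 1877.6606 m/s = 1.8777 km/s

1.8777 km/s


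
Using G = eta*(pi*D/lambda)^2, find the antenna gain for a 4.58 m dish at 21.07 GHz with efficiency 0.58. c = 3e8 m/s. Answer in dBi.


lambda = c/f = 3e8 / 2.107e+10 = 0.01423825 m
G = eta*(pi*D/lambda)^2 = 0.58*(pi*4.58/0.01423825)^2
G = 592304.8063 (linear)
G = 10*log10(592304.8063) = 57.7255 dBi

57.7255 dBi


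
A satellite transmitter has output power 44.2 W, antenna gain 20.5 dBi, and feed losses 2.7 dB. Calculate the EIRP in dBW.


Pt = 44.2 W = 16.4542 dBW
EIRP = Pt_dBW + Gt - losses = 16.4542 + 20.5 - 2.7 = 34.2542 dBW

34.2542 dBW


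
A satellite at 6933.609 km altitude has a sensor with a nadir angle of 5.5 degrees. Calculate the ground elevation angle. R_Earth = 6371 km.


r = R_E + alt = 13304.6090 km
Law of sines in the satellite / Earth-center / ground-point triangle:
  sin(nadir)/R_E = sin(90 + el)/r  =>  cos(el) = (r/R_E)*sin(nadir)
cos(el) = (13304.6090 / 6371.0000) * sin(5.5 deg) = 0.2001554
el = arccos(0.2001554) = 78.4540 deg
(Earth-central angle = 90 - nadir - el = 6.0460 deg)

78.4540 degrees


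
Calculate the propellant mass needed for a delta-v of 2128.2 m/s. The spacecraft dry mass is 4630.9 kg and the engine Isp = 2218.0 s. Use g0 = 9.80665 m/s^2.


ve = Isp * g0 = 2218.0 * 9.80665 = 21751.149700 m/s
mass ratio = exp(dv/ve) = exp(2128.2/21751.149700) = 1.10278975
m_prop = m_dry * (mr - 1) = 4630.9 * (1.10278975 - 1)
m_prop = 476.0090 kg

476.0090 kg


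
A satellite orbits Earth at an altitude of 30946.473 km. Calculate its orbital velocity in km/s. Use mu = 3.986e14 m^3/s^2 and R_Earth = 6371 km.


r = R_E + alt = 6371.0 + 30946.473 = 37317.4730 km = 3.7317473e+07 m
v = sqrt(mu/r) = sqrt(3.986e14 / 3.7317473e+07) = 3268.2294 m/s = 3.2682 km/s

3.2682 km/s


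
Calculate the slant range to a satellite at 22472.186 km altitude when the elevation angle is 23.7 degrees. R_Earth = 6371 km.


h = 22472.186 km, el = 23.7 deg
d = -R_E*sin(el) + sqrt((R_E*sin(el))^2 + 2*R_E*h + h^2)
d = -6371.0000*sin(0.413643) + sqrt((6371.0000*0.4019478)^2 + 2*6371.0000*22472.186 + 22472.186^2)
d = 25686.2699 km

25686.2699 km


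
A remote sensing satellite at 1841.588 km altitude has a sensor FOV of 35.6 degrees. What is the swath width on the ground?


FOV = 35.6 deg = 0.6213372 rad
swath = 2 * alt * tan(FOV/2) = 2 * 1841.588 * tan(0.3106686)
swath = 2 * 1841.588 * 0.3210649
swath = 1182.5384 km

1182.5384 km


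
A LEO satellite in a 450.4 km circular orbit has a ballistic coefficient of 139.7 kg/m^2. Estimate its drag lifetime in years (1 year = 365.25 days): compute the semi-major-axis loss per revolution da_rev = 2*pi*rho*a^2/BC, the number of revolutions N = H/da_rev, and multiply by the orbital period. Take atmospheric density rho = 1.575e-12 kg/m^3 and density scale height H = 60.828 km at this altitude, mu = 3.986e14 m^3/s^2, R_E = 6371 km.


a = R_E + alt = 6821.4000 km = 6.8214e+06 m
da_rev = 2*pi*rho*a^2/BC = 2*pi*1.575e-12*(6.8214e+06)^2/139.7 = 3.296181 m per revolution
N = H/da_rev = 60828.0000 m / 3.296181 m = 18454.0836 revolutions
P = 2*pi*sqrt(a^3/mu) = 5606.8830 s
lifetime = N*P = 18454.0836 * 5606.8830 = 1.0346989e+08 s = 1197.5681 days
years = 1197.5681 / 365.25 = 3.2788 years

3.2788 years


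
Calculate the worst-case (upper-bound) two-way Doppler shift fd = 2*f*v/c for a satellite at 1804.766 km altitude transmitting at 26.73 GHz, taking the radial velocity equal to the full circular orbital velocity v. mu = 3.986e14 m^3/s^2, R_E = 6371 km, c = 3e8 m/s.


r = 8.175766e+06 m
v = sqrt(mu/r) = 6982.3951 m/s (worst-case radial velocity)
f = 26.73 GHz = 2.673e+10 Hz
fd = 2*f*v/c = 2*2.673e+10*6982.3951/3.0e+08
fd = 1.2442628e+06 Hz

1.2443e+06 Hz


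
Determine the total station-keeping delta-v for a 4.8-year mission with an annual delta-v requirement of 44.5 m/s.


dV = rate * years = 44.5 * 4.8
dV = 213.6000 m/s

213.6000 m/s


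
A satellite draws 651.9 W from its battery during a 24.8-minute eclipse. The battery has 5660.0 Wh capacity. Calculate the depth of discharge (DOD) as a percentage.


E_used = P * t / 60 = 651.9 * 24.8 / 60 = 269.4520 Wh
DOD = E_used / E_total * 100 = 269.4520 / 5660.0 * 100
DOD = 4.7606 %

4.7606 %


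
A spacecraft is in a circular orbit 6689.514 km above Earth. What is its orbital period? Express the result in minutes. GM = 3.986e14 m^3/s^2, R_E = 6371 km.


r = 13060.5140 km = 1.3060514e+07 m
T = 2*pi*sqrt(r^3/mu) = 2*pi*sqrt(2.2278236e+21 / 3.986e14)
T = 14854.2806 s = 247.5713 min

247.5713 minutes


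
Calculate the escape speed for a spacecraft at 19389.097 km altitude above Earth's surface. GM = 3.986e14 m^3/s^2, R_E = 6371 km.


r = 6371.0 + 19389.097 = 25760.0970 km = 2.5760097e+07 m
v_esc = sqrt(2*mu/r) = sqrt(2*3.986e14 / 2.5760097e+07)
v_esc = 5563.0107 m/s = 5.5630 km/s

5.5630 km/s


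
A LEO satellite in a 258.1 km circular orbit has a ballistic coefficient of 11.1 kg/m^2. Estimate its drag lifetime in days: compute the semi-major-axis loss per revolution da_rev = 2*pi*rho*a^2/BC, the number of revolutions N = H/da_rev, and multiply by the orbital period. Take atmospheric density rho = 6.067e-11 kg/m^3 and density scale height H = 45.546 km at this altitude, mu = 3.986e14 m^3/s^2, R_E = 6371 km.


a = R_E + alt = 6629.1000 km = 6.6291e+06 m
da_rev = 2*pi*rho*a^2/BC = 2*pi*6.067e-11*(6.6291e+06)^2/11.1 = 1509.176470 m per revolution
N = H/da_rev = 45546.0000 m / 1509.176470 m = 30.1794 revolutions
P = 2*pi*sqrt(a^3/mu) = 5371.4690 s
lifetime = N*P = 30.1794 * 5371.4690 = 162107.5691 s = 1.8762 days

1.8762 days


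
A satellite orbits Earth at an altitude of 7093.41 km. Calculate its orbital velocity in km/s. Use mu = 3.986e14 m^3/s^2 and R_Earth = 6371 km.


r = R_E + alt = 6371.0 + 7093.41 = 13464.4100 km = 1.346441e+07 m
v = sqrt(mu/r) = sqrt(3.986e14 / 1.346441e+07) = 5440.9531 m/s = 5.4410 km/s

5.4410 km/s


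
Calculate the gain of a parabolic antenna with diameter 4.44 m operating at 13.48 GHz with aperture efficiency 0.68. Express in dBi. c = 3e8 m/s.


lambda = c/f = 3e8 / 1.348e+10 = 0.02225519 m
G = eta*(pi*D/lambda)^2 = 0.68*(pi*4.44/0.02225519)^2
G = 267123.3627 (linear)
G = 10*log10(267123.3627) = 54.2671 dBi

54.2671 dBi


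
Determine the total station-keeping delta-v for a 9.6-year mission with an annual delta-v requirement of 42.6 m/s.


dV = rate * years = 42.6 * 9.6
dV = 408.9600 m/s

408.9600 m/s


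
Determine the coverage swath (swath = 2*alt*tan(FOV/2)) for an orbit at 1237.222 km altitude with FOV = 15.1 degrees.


FOV = 15.1 deg = 0.2635447 rad
swath = 2 * alt * tan(FOV/2) = 2 * 1237.222 * tan(0.1317724)
swath = 2 * 1237.222 * 0.1325404
swath = 327.9638 km

327.9638 km


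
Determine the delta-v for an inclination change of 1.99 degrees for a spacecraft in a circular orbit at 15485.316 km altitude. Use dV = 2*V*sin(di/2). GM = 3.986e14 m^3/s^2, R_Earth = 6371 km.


r = 21856.3160 km = 2.1856316e+07 m
V = sqrt(mu/r) = 4270.5142 m/s
di = 1.99 deg = 0.03473205 rad
dV = 2*V*sin(di/2) = 2*4270.5142*sin(0.01736603)
dV = 148.3163 m/s = 0.1483163 km/s

0.1483 km/s


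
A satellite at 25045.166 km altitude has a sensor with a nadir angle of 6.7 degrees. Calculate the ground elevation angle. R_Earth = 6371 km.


r = R_E + alt = 31416.1660 km
Law of sines in the satellite / Earth-center / ground-point triangle:
  sin(nadir)/R_E = sin(90 + el)/r  =>  cos(el) = (r/R_E)*sin(nadir)
cos(el) = (31416.1660 / 6371.0000) * sin(6.7 deg) = 0.5753174
el = arccos(0.5753174) = 54.8781 deg
(Earth-central angle = 90 - nadir - el = 28.4219 deg)

54.8781 degrees


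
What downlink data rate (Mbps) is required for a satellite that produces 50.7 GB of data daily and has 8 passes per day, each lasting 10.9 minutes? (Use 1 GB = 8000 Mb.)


total contact time = 8 * 10.9 * 60 = 5232.0000 s
data = 50.7 GB = 405600.0000 Mb
rate = 405600.0000 / 5232.0000 = 77.5229 Mbps

77.5229 Mbps


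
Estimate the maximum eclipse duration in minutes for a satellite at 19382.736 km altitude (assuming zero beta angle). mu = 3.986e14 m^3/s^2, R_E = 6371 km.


r = 25753.7360 km
T = 685.5203 min
Eclipse fraction = arcsin(R_E/r)/pi = arcsin(6371.0000/25753.7360)/pi
= arcsin(0.2473816)/pi = 0.07957012
Eclipse duration = 0.07957012 * 685.5203 = 54.5469 min

54.5469 minutes


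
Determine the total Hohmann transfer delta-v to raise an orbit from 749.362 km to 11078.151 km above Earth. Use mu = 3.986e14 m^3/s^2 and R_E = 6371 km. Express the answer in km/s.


r1 = 7120.3620 km = 7.120362e+06 m
r2 = 17449.1510 km = 1.7449151e+07 m
dv1 = sqrt(mu/r1)*(sqrt(2*r2/(r1+r2)) - 1) = 1435.0574 m/s
dv2 = sqrt(mu/r2)*(1 - sqrt(2*r1/(r1+r2))) = 1140.7641 m/s
total dv = |dv1| + |dv2| = 1435.0574 + 1140.7641 = 2575.8216 m/s = 2.5758 km/s

2.5758 km/s


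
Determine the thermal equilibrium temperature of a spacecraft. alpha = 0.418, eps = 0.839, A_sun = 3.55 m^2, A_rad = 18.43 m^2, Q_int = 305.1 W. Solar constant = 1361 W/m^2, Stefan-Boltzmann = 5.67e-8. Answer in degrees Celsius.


Numerator = alpha*S*A_sun + Q_int = 0.418*1361*3.55 + 305.1 = 2324.6879 W
Denominator = eps*sigma*A_rad = 0.839*5.67e-8*18.43 = 8.7673906e-07 W/K^4
T^4 = 2.6515163e+09 K^4
T = 226.9204 K = -46.2296 C

-46.2296 degrees Celsius


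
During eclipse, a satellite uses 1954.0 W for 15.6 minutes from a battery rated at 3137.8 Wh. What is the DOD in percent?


E_used = P * t / 60 = 1954.0 * 15.6 / 60 = 508.0400 Wh
DOD = E_used / E_total * 100 = 508.0400 / 3137.8 * 100
DOD = 16.1910 %

16.1910 %


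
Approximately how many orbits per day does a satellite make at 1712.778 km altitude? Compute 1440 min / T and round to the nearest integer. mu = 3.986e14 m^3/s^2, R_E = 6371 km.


r = 8.083778e+06 m
T = 2*pi*sqrt(r^3/mu) = 7233.2386 s = 120.5540 min
revs/day = 1440 / 120.5540 = 11.9449
Rounded: 12 revolutions per day

12 revolutions per day


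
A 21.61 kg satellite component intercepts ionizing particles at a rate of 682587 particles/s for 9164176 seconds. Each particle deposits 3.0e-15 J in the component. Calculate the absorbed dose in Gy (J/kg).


Total energy deposited = rate * time * E_per
  = 682587 * 9164176 * 3.0e-15 = 0.01876604 J
Dose = E_total / mass = 0.01876604 / 21.61
Dose = 8.6839622e-04 Gy

8.6840e-04 Gy


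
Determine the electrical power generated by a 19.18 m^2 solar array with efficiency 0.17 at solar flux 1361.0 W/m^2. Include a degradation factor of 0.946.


P = area * eta * S * degradation
P = 19.18 * 0.17 * 1361.0 * 0.946
P = 4198.0421 W

4198.0421 W


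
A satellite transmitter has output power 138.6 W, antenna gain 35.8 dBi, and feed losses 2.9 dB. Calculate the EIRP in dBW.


Pt = 138.6 W = 21.4176 dBW
EIRP = Pt_dBW + Gt - losses = 21.4176 + 35.8 - 2.9 = 54.3176 dBW

54.3176 dBW


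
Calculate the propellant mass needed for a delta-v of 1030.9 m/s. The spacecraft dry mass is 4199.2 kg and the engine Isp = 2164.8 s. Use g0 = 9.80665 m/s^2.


ve = Isp * g0 = 2164.8 * 9.80665 = 21229.435920 m/s
mass ratio = exp(dv/ve) = exp(1030.9/21229.435920) = 1.04975829
m_prop = m_dry * (mr - 1) = 4199.2 * (1.04975829 - 1)
m_prop = 208.9450 kg

208.9450 kg


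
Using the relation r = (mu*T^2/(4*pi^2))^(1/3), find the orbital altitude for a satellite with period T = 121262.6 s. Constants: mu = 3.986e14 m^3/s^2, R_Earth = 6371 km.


T = 121262.6 s
r = (mu*T^2/(4*pi^2))^(1/3) = (3.986e14 * 121262.6^2 / (4*pi^2))^(1/3)
r = 5.2951358e+07 m = 52951.3581 km
alt = r - R_E = 52951.3581 - 6371 = 46580.3581 km

46580.3581 km


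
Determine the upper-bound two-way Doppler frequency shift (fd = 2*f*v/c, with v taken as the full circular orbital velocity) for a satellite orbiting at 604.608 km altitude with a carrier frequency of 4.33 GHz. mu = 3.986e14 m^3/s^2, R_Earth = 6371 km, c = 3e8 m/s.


r = 6.975608e+06 m
v = sqrt(mu/r) = 7559.2309 m/s (worst-case radial velocity)
f = 4.33 GHz = 4.33e+09 Hz
fd = 2*f*v/c = 2*4.33e+09*7559.2309/3.0e+08
fd = 218209.7998 Hz

218209.7998 Hz


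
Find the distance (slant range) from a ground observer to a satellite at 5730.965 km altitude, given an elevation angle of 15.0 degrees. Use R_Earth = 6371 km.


h = 5730.965 km, el = 15.0 deg
d = -R_E*sin(el) + sqrt((R_E*sin(el))^2 + 2*R_E*h + h^2)
d = -6371.0000*sin(0.2617994) + sqrt((6371.0000*0.258819)^2 + 2*6371.0000*5730.965 + 5730.965^2)
d = 8771.5680 km

8771.5680 km


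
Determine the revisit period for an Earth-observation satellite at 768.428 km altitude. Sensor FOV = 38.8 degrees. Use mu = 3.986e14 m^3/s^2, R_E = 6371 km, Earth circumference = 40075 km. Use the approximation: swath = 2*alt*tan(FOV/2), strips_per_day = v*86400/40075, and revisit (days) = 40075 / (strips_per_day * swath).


swath = 2*768.428*tan(0.3385939) = 541.2124 km
v = sqrt(mu/r) = 7472.0013 m/s = 7.4720 km/s
strips/day = v*86400/40075 = 7.4720*86400/40075 = 16.1093
coverage/day = strips * swath = 16.1093 * 541.2124 = 8718.5631 km
revisit = 40075 / 8718.5631 = 4.5965 days

4.5965 days


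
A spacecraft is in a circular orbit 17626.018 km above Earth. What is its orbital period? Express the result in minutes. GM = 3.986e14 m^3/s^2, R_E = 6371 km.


r = 23997.0180 km = 2.3997018e+07 m
T = 2*pi*sqrt(r^3/mu) = 2*pi*sqrt(1.3818848e+22 / 3.986e14)
T = 36995.3497 s = 616.5892 min

616.5892 minutes


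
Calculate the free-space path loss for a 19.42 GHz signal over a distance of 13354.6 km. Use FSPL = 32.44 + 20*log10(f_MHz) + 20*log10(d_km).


f = 19.42 GHz = 19420.0000 MHz
d = 13354.6 km
FSPL = 32.44 + 20*log10(19420.0000) + 20*log10(13354.6)
FSPL = 32.44 + 85.7650 + 82.5126
FSPL = 200.7176 dB

200.7176 dB


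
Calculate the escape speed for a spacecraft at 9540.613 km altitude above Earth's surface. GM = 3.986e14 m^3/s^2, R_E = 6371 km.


r = 6371.0 + 9540.613 = 15911.6130 km = 1.5911613e+07 m
v_esc = sqrt(2*mu/r) = sqrt(2*3.986e14 / 1.5911613e+07)
v_esc = 7078.2605 m/s = 7.0783 km/s

7.0783 km/s


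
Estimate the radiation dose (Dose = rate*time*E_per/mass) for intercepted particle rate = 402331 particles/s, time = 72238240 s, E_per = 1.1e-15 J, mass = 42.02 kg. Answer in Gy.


Total energy deposited = rate * time * E_per
  = 402331 * 72238240 * 1.1e-15 = 0.03197005 J
Dose = E_total / mass = 0.03197005 / 42.02
Dose = 7.6082941e-04 Gy

7.6083e-04 Gy


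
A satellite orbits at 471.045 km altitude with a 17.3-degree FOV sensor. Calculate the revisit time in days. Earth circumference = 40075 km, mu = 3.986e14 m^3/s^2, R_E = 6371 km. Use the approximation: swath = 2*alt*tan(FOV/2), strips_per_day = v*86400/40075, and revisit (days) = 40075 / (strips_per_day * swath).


swath = 2*471.045*tan(0.150971) = 143.3188 km
v = sqrt(mu/r) = 7632.6559 m/s = 7.6327 km/s
strips/day = v*86400/40075 = 7.6327*86400/40075 = 16.4557
coverage/day = strips * swath = 16.4557 * 143.3188 = 2358.4080 km
revisit = 40075 / 2358.4080 = 16.9924 days

16.9924 days


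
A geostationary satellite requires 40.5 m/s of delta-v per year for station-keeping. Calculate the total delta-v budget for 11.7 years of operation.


dV = rate * years = 40.5 * 11.7
dV = 473.8500 m/s

473.8500 m/s


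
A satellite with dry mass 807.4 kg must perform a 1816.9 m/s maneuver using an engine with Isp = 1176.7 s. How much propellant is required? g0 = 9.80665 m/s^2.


ve = Isp * g0 = 1176.7 * 9.80665 = 11539.485055 m/s
mass ratio = exp(dv/ve) = exp(1816.9/11539.485055) = 1.17052305
m_prop = m_dry * (mr - 1) = 807.4 * (1.17052305 - 1)
m_prop = 137.6803 kg

137.6803 kg


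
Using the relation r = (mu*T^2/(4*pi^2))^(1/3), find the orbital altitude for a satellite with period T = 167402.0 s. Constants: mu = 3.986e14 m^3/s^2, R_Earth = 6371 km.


T = 167402.0 s
r = (mu*T^2/(4*pi^2))^(1/3) = (3.986e14 * 167402.0^2 / (4*pi^2))^(1/3)
r = 6.564973e+07 m = 65649.7305 km
alt = r - R_E = 65649.7305 - 6371 = 59278.7305 km

59278.7305 km


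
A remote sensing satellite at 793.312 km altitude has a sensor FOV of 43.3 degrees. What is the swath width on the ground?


FOV = 43.3 deg = 0.7557276 rad
swath = 2 * alt * tan(FOV/2) = 2 * 793.312 * tan(0.3778638)
swath = 2 * 793.312 * 0.3969378
swath = 629.7911 km

629.7911 km


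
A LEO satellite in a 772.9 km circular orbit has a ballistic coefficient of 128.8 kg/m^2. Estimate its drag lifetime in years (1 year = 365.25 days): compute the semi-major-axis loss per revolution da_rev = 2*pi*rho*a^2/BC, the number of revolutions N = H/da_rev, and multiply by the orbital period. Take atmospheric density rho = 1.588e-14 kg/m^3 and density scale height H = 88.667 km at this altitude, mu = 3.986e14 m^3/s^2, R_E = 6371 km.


a = R_E + alt = 7143.9000 km = 7.1439e+06 m
da_rev = 2*pi*rho*a^2/BC = 2*pi*1.588e-14*(7.1439e+06)^2/128.8 = 0.039535318 m per revolution
N = H/da_rev = 88667.0000 m / 0.039535318 m = 2.2427289e+06 revolutions
P = 2*pi*sqrt(a^3/mu) = 6009.1670 s
lifetime = N*P = 2.2427289e+06 * 6009.1670 = 1.3476932e+10 s = 155983.0135 days
years = 155983.0135 / 365.25 = 427.0582 years

427.0582 years


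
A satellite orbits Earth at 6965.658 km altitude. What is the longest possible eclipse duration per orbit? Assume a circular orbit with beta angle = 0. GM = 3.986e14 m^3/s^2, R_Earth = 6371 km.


r = 13336.6580 km
T = 255.4645 min
Eclipse fraction = arcsin(R_E/r)/pi = arcsin(6371.0000/13336.6580)/pi
= arcsin(0.4777059)/pi = 0.1585315
Eclipse duration = 0.1585315 * 255.4645 = 40.4992 min

40.4992 minutes


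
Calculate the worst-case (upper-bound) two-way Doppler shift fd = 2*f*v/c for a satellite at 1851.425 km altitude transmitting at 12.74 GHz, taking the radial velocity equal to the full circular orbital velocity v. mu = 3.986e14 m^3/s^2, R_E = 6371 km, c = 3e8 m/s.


r = 8.222425e+06 m
v = sqrt(mu/r) = 6962.5558 m/s (worst-case radial velocity)
f = 12.74 GHz = 1.274e+10 Hz
fd = 2*f*v/c = 2*1.274e+10*6962.5558/3.0e+08
fd = 591353.0699 Hz

591353.0699 Hz


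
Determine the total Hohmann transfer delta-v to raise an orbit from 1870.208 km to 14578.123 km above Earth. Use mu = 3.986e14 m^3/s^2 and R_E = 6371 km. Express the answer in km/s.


r1 = 8241.2080 km = 8.241208e+06 m
r2 = 20949.1230 km = 2.0949123e+07 m
dv1 = sqrt(mu/r1)*(sqrt(2*r2/(r1+r2)) - 1) = 1377.4284 m/s
dv2 = sqrt(mu/r2)*(1 - sqrt(2*r1/(r1+r2))) = 1084.2444 m/s
total dv = |dv1| + |dv2| = 1377.4284 + 1084.2444 = 2461.6728 m/s = 2.4617 km/s

2.4617 km/s


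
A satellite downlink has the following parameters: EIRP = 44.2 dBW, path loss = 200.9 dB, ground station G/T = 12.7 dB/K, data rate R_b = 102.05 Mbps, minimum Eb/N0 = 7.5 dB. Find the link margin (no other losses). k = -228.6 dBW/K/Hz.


C/N0 = EIRP - FSPL + G/T - k = 44.2 - 200.9 + 12.7 - (-228.6)
C/N0 = 84.6000 dB-Hz
R_b = 102.05 Mbps = 1.0205e+08 bps -> 10*log10(R_b) = 80.0881 dB-Hz
Eb/N0 = C/N0 - 10*log10(R_b) = 84.6000 - 80.0881 = 4.5119 dB
Margin = Eb/N0 - Eb/N0_req = 4.5119 - 7.5 = -2.9881 dB (negative margin: link does not close)

-2.9881 dB


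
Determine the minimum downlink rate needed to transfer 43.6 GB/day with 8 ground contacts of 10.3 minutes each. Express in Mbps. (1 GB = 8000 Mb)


total contact time = 8 * 10.3 * 60 = 4944.0000 s
data = 43.6 GB = 348800.0000 Mb
rate = 348800.0000 / 4944.0000 = 70.5502 Mbps

70.5502 Mbps


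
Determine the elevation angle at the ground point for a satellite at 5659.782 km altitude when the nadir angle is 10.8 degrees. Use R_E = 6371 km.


r = R_E + alt = 12030.7820 km
Law of sines in the satellite / Earth-center / ground-point triangle:
  sin(nadir)/R_E = sin(90 + el)/r  =>  cos(el) = (r/R_E)*sin(nadir)
cos(el) = (12030.7820 / 6371.0000) * sin(10.8 deg) = 0.3538446
el = arccos(0.3538446) = 69.2774 deg
(Earth-central angle = 90 - nadir - el = 9.9226 deg)

69.2774 degrees


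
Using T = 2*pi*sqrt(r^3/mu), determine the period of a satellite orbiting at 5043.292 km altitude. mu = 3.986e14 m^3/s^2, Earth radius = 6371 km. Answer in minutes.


r = 11414.2920 km = 1.1414292e+07 m
T = 2*pi*sqrt(r^3/mu) = 2*pi*sqrt(1.4871232e+21 / 3.986e14)
T = 12136.2549 s = 202.2709 min

202.2709 minutes


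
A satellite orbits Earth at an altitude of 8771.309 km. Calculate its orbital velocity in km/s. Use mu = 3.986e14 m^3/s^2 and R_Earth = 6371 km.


r = R_E + alt = 6371.0 + 8771.309 = 15142.3090 km = 1.5142309e+07 m
v = sqrt(mu/r) = sqrt(3.986e14 / 1.5142309e+07) = 5130.6524 m/s = 5.1307 km/s

5.1307 km/s


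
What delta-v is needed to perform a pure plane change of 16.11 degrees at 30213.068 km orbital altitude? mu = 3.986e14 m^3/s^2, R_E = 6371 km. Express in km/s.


r = 36584.0680 km = 3.6584068e+07 m
V = sqrt(mu/r) = 3300.8261 m/s
di = 16.11 deg = 0.2811725 rad
dV = 2*V*sin(di/2) = 2*3300.8261*sin(0.1405863)
dV = 925.0475 m/s = 0.9250475 km/s

0.9250 km/s


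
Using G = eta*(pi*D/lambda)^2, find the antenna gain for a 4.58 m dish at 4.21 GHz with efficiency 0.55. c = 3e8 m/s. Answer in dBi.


lambda = c/f = 3e8 / 4.21e+09 = 0.07125891 m
G = eta*(pi*D/lambda)^2 = 0.55*(pi*4.58/0.07125891)^2
G = 22424.1027 (linear)
G = 10*log10(22424.1027) = 43.5072 dBi

43.5072 dBi


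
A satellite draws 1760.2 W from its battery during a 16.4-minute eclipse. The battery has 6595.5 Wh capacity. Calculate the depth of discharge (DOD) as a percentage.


E_used = P * t / 60 = 1760.2 * 16.4 / 60 = 481.1213 Wh
DOD = E_used / E_total * 100 = 481.1213 / 6595.5 * 100
DOD = 7.2947 %

7.2947 %


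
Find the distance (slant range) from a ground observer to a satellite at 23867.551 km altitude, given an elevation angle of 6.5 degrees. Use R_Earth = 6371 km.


h = 23867.551 km, el = 6.5 deg
d = -R_E*sin(el) + sqrt((R_E*sin(el))^2 + 2*R_E*h + h^2)
d = -6371.0000*sin(0.1134464) + sqrt((6371.0000*0.1132032)^2 + 2*6371.0000*23867.551 + 23867.551^2)
d = 28847.3548 km

28847.3548 km


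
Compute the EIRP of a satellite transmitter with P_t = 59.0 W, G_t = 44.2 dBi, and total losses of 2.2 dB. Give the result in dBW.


Pt = 59.0 W = 17.7085 dBW
EIRP = Pt_dBW + Gt - losses = 17.7085 + 44.2 - 2.2 = 59.7085 dBW

59.7085 dBW


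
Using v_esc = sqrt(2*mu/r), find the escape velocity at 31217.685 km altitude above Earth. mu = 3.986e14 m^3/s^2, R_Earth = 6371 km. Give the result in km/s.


r = 6371.0 + 31217.685 = 37588.6850 km = 3.7588685e+07 m
v_esc = sqrt(2*mu/r) = sqrt(2*3.986e14 / 3.7588685e+07)
v_esc = 4605.2698 m/s = 4.6053 km/s

4.6053 km/s


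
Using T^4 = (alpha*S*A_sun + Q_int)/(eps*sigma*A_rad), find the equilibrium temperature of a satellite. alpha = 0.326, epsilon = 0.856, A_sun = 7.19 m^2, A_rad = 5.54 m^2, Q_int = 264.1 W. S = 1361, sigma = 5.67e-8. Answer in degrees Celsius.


Numerator = alpha*S*A_sun + Q_int = 0.326*1361*7.19 + 264.1 = 3454.2023 W
Denominator = eps*sigma*A_rad = 0.856*5.67e-8*5.54 = 2.6888501e-07 W/K^4
T^4 = 1.2846392e+10 K^4
T = 336.6629 K = 63.5129 C

63.5129 degrees Celsius


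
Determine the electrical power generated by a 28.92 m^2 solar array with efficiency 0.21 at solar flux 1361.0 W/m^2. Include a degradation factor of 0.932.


P = area * eta * S * degradation
P = 28.92 * 0.21 * 1361.0 * 0.932
P = 7703.5627 W

7703.5627 W


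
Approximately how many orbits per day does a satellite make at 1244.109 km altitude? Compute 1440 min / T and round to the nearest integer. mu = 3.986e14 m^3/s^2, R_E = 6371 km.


r = 7.615109e+06 m
T = 2*pi*sqrt(r^3/mu) = 6613.4094 s = 110.2235 min
revs/day = 1440 / 110.2235 = 13.0644
Rounded: 13 revolutions per day

13 revolutions per day


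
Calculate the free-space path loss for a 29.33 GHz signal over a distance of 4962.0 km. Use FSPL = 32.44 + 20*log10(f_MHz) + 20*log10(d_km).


f = 29.33 GHz = 29330.0000 MHz
d = 4962.0 km
FSPL = 32.44 + 20*log10(29330.0000) + 20*log10(4962.0)
FSPL = 32.44 + 89.3462 + 73.9131
FSPL = 195.6994 dB

195.6994 dB


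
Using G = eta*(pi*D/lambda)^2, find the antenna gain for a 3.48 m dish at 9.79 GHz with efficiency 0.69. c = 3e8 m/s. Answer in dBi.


lambda = c/f = 3e8 / 9.79e+09 = 0.03064351 m
G = eta*(pi*D/lambda)^2 = 0.69*(pi*3.48/0.03064351)^2
G = 87827.4348 (linear)
G = 10*log10(87827.4348) = 49.4363 dBi

49.4363 dBi


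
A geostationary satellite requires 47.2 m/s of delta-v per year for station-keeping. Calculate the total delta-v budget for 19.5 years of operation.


dV = rate * years = 47.2 * 19.5
dV = 920.4000 m/s

920.4000 m/s


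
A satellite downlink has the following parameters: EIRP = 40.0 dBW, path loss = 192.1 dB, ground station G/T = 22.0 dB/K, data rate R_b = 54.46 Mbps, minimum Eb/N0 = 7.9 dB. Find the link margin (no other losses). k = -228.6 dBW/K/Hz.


C/N0 = EIRP - FSPL + G/T - k = 40.0 - 192.1 + 22.0 - (-228.6)
C/N0 = 98.5000 dB-Hz
R_b = 54.46 Mbps = 5.446e+07 bps -> 10*log10(R_b) = 77.3608 dB-Hz
Eb/N0 = C/N0 - 10*log10(R_b) = 98.5000 - 77.3608 = 21.1392 dB
Margin = Eb/N0 - Eb/N0_req = 21.1392 - 7.9 = 13.2392 dB (link closes)

13.2392 dB


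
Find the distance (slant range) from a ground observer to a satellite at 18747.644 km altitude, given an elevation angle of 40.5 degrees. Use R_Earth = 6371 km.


h = 18747.644 km, el = 40.5 deg
d = -R_E*sin(el) + sqrt((R_E*sin(el))^2 + 2*R_E*h + h^2)
d = -6371.0000*sin(0.7068583) + sqrt((6371.0000*0.649448)^2 + 2*6371.0000*18747.644 + 18747.644^2)
d = 20509.4078 km

20509.4078 km


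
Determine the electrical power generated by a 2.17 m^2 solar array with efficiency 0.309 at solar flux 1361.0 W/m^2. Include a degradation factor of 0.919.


P = area * eta * S * degradation
P = 2.17 * 0.309 * 1361.0 * 0.919
P = 838.6714 W

838.6714 W


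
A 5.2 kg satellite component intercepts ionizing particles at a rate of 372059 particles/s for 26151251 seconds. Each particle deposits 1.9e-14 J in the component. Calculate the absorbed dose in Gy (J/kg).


Total energy deposited = rate * time * E_per
  = 372059 * 26151251 * 1.9e-14 = 0.1848664 J
Dose = E_total / mass = 0.1848664 / 5.2
Dose = 0.03555122 Gy

0.0356 Gy


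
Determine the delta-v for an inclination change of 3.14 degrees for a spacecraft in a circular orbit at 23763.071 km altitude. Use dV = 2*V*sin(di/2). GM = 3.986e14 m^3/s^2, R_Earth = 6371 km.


r = 30134.0710 km = 3.0134071e+07 m
V = sqrt(mu/r) = 3636.9702 m/s
di = 3.14 deg = 0.05480334 rad
dV = 2*V*sin(di/2) = 2*3636.9702*sin(0.02740167)
dV = 199.2932 m/s = 0.1992932 km/s

0.1993 km/s


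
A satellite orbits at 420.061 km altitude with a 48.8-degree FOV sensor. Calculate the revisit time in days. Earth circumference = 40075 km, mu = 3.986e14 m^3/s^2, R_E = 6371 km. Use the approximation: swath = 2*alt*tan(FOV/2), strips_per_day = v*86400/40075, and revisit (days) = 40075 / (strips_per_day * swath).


swath = 2*420.061*tan(0.4258603) = 381.0962 km
v = sqrt(mu/r) = 7661.2535 m/s = 7.6613 km/s
strips/day = v*86400/40075 = 7.6613*86400/40075 = 16.5173
coverage/day = strips * swath = 16.5173 * 381.0962 = 6294.6952 km
revisit = 40075 / 6294.6952 = 6.3665 days

6.3665 days


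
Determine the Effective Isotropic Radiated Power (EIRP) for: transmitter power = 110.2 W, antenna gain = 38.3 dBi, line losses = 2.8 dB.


Pt = 110.2 W = 20.4218 dBW
EIRP = Pt_dBW + Gt - losses = 20.4218 + 38.3 - 2.8 = 55.9218 dBW

55.9218 dBW
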